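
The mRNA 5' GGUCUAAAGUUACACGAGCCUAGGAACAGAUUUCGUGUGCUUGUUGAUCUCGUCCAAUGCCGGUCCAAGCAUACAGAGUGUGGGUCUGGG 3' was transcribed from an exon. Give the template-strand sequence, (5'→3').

5'-CCCAGACCCACACTCTGTATGCTTGGACCGGCATTGGACGAGATCAACAAGCACACGAAATCTGTTCCTAGGCTCGTGTAACTTTAGACC-3'

Replace U with T to get the coding DNA strand: GGTCTAAAGTTACACGAGCCTAGGAACAGATTTCGTGTGCTTGTTGATCTCGTCCAATGCCGGTCCAAGCATACAGAGTGTGGGTCTGGG. The template strand is its reverse complement (complement CCAGATTTCAATGTGCTCGGATCCTTGTCTAAAGCACACGAACAACTAGAGCAGGTTACGGCCAGGTTCGTATGTCTCACACCCAGACCC, then reverse).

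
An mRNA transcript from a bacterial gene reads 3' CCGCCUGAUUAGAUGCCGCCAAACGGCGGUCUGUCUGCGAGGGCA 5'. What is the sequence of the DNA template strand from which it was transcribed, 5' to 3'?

5'-GGCGGACTAATCTACGGCGGTTTGCCGCCAGACAGACGCTCCCGT-3'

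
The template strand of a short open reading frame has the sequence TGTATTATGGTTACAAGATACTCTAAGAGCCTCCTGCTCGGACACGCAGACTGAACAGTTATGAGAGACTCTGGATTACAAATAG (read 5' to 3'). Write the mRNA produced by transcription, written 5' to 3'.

5'-CUAUUUGUAAUCCAGAGUCUCUCAUAACUGUUCAGUCUGCGUGUCCGAGCAGGAGGCUCUUAGAGUAUCUUGUAACCAUAAUACA-3'

RNA polymerase reads the template 3'→5' and synthesizes mRNA 5'→3' by base-pairing (A→U, T→A, G↔C). The complement of the template is ACATAATACCAATGTTCTATGAGATTCTCGGAGGACGAGCCTGTGCGTCTGACTTGTCAATACTCTCTGAGACCTAATGTTTATC; antiparallel, so 5'→3' the coding strand is CTATTTGTAATCCAGAGTCTCTCATAACTGTTCAGTCTGCGTGTCCGAGCAGGAGGCTCTTAGAGTATCTTGTAACCATAATACA. Replace T with U for the mRNA.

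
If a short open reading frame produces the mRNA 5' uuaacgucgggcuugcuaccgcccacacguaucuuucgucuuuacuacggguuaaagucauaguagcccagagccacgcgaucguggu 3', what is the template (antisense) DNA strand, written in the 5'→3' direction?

Replace U with T to get the coding DNA strand: TTAACGTCGGGCTTGCTACCGCCCACACGTATCTTTCGTCTTTACTACGGGTTAAAGTCATAGTAGCCCAGAGCCACGCGATCGTGGT. The template strand is its reverse complement (complement AATTGCAGCCCGAACGATGGCGGGTGTGCATAGAAAGCAGAAATGATGCCCAATTTCAGTATCATCGGGTCTCGGTGCGCTAGCACCA, then reverse).

5'-ACCACGATCGCGTGGCTCTGGGCTACTATGACTTTAACCCGTAGTAAAGACGAAAGATACGTGTGGGCGGTAGCAAGCCCGACGTTAA-3'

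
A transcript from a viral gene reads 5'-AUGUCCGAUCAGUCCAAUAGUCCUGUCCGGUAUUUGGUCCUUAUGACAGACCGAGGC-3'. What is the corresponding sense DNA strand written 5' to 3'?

The coding DNA strand has the same 5'→3' sequence as the mRNA with U replaced by T.

5'-ATGTCCGATCAGTCCAATAGTCCTGTCCGGTATTTGGTCCTTATGACAGACCGAGGC-3'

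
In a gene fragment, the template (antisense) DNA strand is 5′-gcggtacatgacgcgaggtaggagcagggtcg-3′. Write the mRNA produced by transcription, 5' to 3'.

5'-CGACCCUGCUCCUACCUCGCGUCAUGUACCGC-3'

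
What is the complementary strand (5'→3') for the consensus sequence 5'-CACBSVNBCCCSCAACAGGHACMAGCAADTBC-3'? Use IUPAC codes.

5'-GVAHTTGCTKGTDCCTGTTGSGGGVNBSVGTG-3'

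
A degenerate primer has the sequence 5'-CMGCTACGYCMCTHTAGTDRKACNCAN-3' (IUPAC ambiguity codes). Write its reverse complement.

5′-NTGNGTMYHACTADAGKGRCGTAGCKG-3′

Standard pairs A↔T, G↔C; ambiguity codes pair R↔Y, M↔K, D↔H, N↔N. Complement (GKCGATGCRGKGADATCAHYMTGNGTN), then reverse for 5'→3'.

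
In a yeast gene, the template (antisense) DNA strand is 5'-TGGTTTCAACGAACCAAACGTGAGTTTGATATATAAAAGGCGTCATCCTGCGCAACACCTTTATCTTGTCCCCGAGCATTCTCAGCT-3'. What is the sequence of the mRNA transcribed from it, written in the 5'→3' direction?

RNA polymerase reads the template 3'→5' and synthesizes mRNA 5'→3' by base-pairing (A→U, T→A, G↔C). The complement of the template is ACCAAAGTTGCTTGGTTTGCACTCAAACTATATATTTTCCGCAGTAGGACGCGTTGTGGAAATAGAACAGGGGCTCGTAAGAGTCGA; antiparallel, so 5'→3' the coding strand is AGCTGAGAATGCTCGGGGACAAGATAAAGGTGTTGCGCAGGATGACGCCTTTTATATATCAAACTCACGTTTGGTTCGTTGAAACCA. Replace T with U for the mRNA.

5'-AGCUGAGAAUGCUCGGGGACAAGAUAAAGGUGUUGCGCAGGAUGACGCCUUUUAUAUAUCAAACUCACGUUUGGUUCGUUGAAACCA-3'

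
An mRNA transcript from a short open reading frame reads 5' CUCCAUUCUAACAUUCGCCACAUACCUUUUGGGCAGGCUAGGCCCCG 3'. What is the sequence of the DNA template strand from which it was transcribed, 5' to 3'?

5′-CGGGGCCTAGCCTGCCCAAAAGGTATGTGGCGAATGTTAGAATGGAG-3′

Replace U with T to get the coding DNA strand: CTCCATTCTAACATTCGCCACATACCTTTTGGGCAGGCTAGGCCCCG. The template strand is its reverse complement (complement GAGGTAAGATTGTAAGCGGTGTATGGAAAACCCGTCCGATCCGGGGC, then reverse).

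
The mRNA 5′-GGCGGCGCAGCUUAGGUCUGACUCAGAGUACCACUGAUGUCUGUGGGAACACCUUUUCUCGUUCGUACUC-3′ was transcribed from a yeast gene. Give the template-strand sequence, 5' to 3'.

Replace U with T to get the coding DNA strand: GGCGGCGCAGCTTAGGTCTGACTCAGAGTACCACTGATGTCTGTGGGAACACCTTTTCTCGTTCGTACTC. The template strand is its reverse complement (complement CCGCCGCGTCGAATCCAGACTGAGTCTCATGGTGACTACAGACACCCTTGTGGAAAAGAGCAAGCATGAG, then reverse).

5'-GAGTACGAACGAGAAAAGGTGTTCCCACAGACATCAGTGGTACTCTGAGTCAGACCTAAGCTGCGCCGCC-3'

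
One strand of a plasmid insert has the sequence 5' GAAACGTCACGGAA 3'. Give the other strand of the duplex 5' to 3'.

5′-TTCCGTGACGTTTC-3′

Pairing A↔T and G↔C gives CTTTGCAGTGCCTT, running 3'→5'. Reverse for the 5'→3' convention.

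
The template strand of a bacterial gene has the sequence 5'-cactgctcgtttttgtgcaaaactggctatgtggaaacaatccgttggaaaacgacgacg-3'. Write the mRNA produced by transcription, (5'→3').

5'-CGUCGUCGUUUUCCAACGGAUUGUUUCCACAUAGCCAGUUUUGCACAAAAACGAGCAGUG-3'

The mRNA has the sequence of the coding strand (reverse complement of the template) with T→U. Reverse complement of CACTGCTCGTTTTTGTGCAAAACTGGCTATGTGGAAACAATCCGTTGGAAAACGACGACG is CGTCGTCGTTTTCCAACGGATTGTTTCCACATAGCCAGTTTTGCACAAAAACGAGCAGTG; then T→U.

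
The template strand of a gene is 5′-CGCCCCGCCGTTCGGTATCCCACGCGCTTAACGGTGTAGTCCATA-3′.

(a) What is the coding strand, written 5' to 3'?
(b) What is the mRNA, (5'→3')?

(a) The coding strand is the reverse complement of the template: complement GCGGGGCGGCAAGCCATAGGGTGCGCGAATTGCCACATCAGGTAT, then reverse.
(b) mRNA has the coding-strand sequence with T→U.

(a) 5'-TATGGACTACACCGTTAAGCGCGTGGGATACCGAACGGCGGGGCG-3'
(b) 5'-UAUGGACUACACCGUUAAGCGCGUGGGAUACCGAACGGCGGGGCG-3'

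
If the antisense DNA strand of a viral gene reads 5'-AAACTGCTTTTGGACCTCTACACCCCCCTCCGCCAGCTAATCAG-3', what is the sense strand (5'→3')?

The coding strand is complementary and antiparallel to the template: take the complement (A↔T, G↔C) and reverse.

5'-CTGATTAGCTGGCGGAGGGGGGTGTAGAGGTCCAAAAGCAGTTT-3'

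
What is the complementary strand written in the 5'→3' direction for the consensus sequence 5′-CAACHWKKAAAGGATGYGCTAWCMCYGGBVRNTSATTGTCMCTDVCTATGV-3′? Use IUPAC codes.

5'-BCATAGBHAGKGACAATSANYBVCCRGKGWTAGCRCATCCTTTMMWDGTTG-3'

Standard pairs A↔T, G↔C; ambiguity codes pair R↔Y, M↔K, W↔W, S↔S, B↔V, D↔H, N↔N. Complement (GTTGDWMMTTTCCTACRCGATWGKGRCCVBYNASTAACAGKGAHBGATACB), then reverse for 5'→3'.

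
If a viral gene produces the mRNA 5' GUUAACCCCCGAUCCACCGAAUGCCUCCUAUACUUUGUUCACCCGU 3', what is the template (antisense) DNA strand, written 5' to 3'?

Replace U with T to get the coding DNA strand: GTTAACCCCCGATCCACCGAATGCCTCCTATACTTTGTTCACCCGT. The template strand is its reverse complement (complement CAATTGGGGGCTAGGTGGCTTACGGAGGATATGAAACAAGTGGGCA, then reverse).

5'-ACGGGTGAACAAAGTATAGGAGGCATTCGGTGGATCGGGGGTTAAC-3'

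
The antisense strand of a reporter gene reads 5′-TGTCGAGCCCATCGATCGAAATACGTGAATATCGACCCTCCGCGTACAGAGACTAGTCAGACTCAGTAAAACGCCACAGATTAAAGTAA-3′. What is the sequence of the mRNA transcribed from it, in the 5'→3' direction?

The mRNA has the sequence of the coding strand (reverse complement of the template) with T→U. Reverse complement of TGTCGAGCCCATCGATCGAAATACGTGAATATCGACCCTCCGCGTACAGAGACTAGTCAGACTCAGTAAAACGCCACAGATTAAAGTAA is TTACTTTAATCTGTGGCGTTTTACTGAGTCTGACTAGTCTCTGTACGCGGAGGGTCGATATTCACGTATTTCGATCGATGGGCTCGACA; then T→U.

5'-UUACUUUAAUCUGUGGCGUUUUACUGAGUCUGACUAGUCUCUGUACGCGGAGGGUCGAUAUUCACGUAUUUCGAUCGAUGGGCUCGACA-3'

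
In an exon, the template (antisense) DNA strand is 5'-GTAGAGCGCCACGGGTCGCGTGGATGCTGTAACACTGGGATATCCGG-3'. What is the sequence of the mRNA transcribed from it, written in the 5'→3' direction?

5′-CCGGAUAUCCCAGUGUUACAGCAUCCACGCGACCCGUGGCGCUCUAC-3′

RNA polymerase reads the template 3'→5' and synthesizes mRNA 5'→3' by base-pairing (A→U, T→A, G↔C). The complement of the template is CATCTCGCGGTGCCCAGCGCACCTACGACATTGTGACCCTATAGGCC; antiparallel, so 5'→3' the coding strand is CCGGATATCCCAGTGTTACAGCATCCACGCGACCCGTGGCGCTCTAC. Replace T with U for the mRNA.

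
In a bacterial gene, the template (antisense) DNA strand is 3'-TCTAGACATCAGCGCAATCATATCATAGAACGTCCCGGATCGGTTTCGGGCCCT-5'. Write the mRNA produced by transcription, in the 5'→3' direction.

Reading the template 3'→5' as shown, RNA polymerase pairs each base (A→U, T→A, G↔C) to build mRNA 5'→3' directly.

5′-AGAUCUGUAGUCGCGUUAGUAUAGUAUCUUGCAGGGCCUAGCCAAAGCCCGGGA-3′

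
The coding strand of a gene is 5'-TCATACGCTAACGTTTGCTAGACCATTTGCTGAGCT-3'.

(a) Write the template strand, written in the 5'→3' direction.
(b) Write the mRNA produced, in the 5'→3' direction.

(a) The template strand is the reverse complement of the coding strand: complement AGTATGCGATTGCAAACGATCTGGTAAACGACTCGA, then reverse.
(b) mRNA matches the coding strand with T→U.

(a) 5'-AGCTCAGCAAATGGTCTAGCAAACGTTAGCGTATGA-3'
(b) 5′-UCAUACGCUAACGUUUGCUAGACCAUUUGCUGAGCU-3′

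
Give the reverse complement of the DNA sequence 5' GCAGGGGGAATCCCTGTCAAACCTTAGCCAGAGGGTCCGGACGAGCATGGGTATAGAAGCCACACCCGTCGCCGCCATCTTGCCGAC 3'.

Reading the sequence 3'→5' and pairing each base (A↔T, G↔C) gives the reverse complement directly.

5'-GTCGGCAAGATGGCGGCGACGGGTGTGGCTTCTATACCCATGCTCGTCCGGACCCTCTGGCTAAGGTTTGACAGGGATTCCCCCTGC-3'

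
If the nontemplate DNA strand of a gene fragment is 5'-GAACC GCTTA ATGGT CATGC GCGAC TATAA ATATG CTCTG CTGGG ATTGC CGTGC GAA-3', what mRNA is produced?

The mRNA is synthesized from the template strand, so it matches the coding strand with T replaced by U.

5′-GAACCGCUUAAUGGUCAUGCGCGACUAUAAAUAUGCUCUGCUGGGAUUGCCGUGCGAA-3′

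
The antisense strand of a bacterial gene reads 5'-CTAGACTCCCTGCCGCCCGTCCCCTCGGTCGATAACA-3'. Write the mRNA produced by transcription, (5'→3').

5′-UGUUAUCGACCGAGGGGACGGGCGGCAGGGAGUCUAG-3′

The mRNA has the sequence of the coding strand (reverse complement of the template) with T→U. Reverse complement of CTAGACTCCCTGCCGCCCGTCCCCTCGGTCGATAACA is TGTTATCGACCGAGGGGACGGGCGGCAGGGAGTCTAG; then T→U.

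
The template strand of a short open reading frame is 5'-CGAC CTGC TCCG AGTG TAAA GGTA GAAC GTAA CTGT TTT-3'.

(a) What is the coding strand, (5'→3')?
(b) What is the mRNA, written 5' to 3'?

(a) 5′-AAAACAGTTACGTTCTACCTTTACACTCGGAGCAGGTCG-3′
(b) 5'-AAAACAGUUACGUUCUACCUUUACACUCGGAGCAGGUCG-3'

(a) The coding strand is the reverse complement of the template: complement GCTGGACGAGGCTCACATTTCCATCTTGCATTGACAAAA, then reverse.
(b) mRNA has the coding-strand sequence with T→U.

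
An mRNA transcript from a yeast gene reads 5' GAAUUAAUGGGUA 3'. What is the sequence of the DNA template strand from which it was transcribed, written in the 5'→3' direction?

5'-TACCCATTAATTC-3'

Replace U with T to get the coding DNA strand: GAATTAATGGGTA. The template strand is its reverse complement (complement CTTAATTACCCAT, then reverse).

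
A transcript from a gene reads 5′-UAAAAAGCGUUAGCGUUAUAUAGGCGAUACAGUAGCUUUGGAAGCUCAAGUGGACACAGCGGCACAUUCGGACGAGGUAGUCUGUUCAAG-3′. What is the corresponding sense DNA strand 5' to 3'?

The coding DNA strand has the same 5'→3' sequence as the mRNA with U replaced by T.

5'-TAAAAAGCGTTAGCGTTATATAGGCGATACAGTAGCTTTGGAAGCTCAAGTGGACACAGCGGCACATTCGGACGAGGTAGTCTGTTCAAG-3'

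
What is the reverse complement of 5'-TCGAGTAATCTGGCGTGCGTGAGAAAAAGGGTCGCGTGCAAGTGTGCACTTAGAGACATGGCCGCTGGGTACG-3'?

5'-CGTACCCAGCGGCCATGTCTCTAAGTGCACACTTGCACGCGACCCTTTTTCTCACGCACGCCAGATTACTCGA-3'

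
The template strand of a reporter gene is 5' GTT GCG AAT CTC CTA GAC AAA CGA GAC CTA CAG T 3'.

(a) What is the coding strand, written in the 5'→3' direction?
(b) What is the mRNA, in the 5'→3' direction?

(a) 5'-ACTGTAGGTCTCGTTTGTCTAGGAGATTCGCAAC-3'
(b) 5'-ACUGUAGGUCUCGUUUGUCUAGGAGAUUCGCAAC-3'

(a) The coding strand is the reverse complement of the template: complement CAACGCTTAGAGGATCTGTTTGCTCTGGATGTCA, then reverse.
(b) mRNA has the coding-strand sequence with T→U.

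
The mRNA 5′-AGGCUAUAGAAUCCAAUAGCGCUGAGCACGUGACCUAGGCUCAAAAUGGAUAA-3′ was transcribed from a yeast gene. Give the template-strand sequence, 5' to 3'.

5′-TTATCCATTTTGAGCCTAGGTCACGTGCTCAGCGCTATTGGATTCTATAGCCT-3′

Replace U with T to get the coding DNA strand: AGGCTATAGAATCCAATAGCGCTGAGCACGTGACCTAGGCTCAAAATGGATAA. The template strand is its reverse complement (complement TCCGATATCTTAGGTTATCGCGACTCGTGCACTGGATCCGAGTTTTACCTATT, then reverse).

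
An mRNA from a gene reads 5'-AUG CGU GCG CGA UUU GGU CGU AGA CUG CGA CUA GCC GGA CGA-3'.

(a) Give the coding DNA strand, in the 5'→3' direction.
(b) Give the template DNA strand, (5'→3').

(a) 5′-ATGCGTGCGCGATTTGGTCGTAGACTGCGACTAGCCGGACGA-3′
(b) 5'-TCGTCCGGCTAGTCGCAGTCTACGACCAAATCGCGCACGCAT-3'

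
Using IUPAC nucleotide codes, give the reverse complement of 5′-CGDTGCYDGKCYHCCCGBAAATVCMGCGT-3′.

Standard pairs A↔T, G↔C; ambiguity codes pair Y↔R, M↔K, B↔V, D↔H. Complement (GCHACGRHCMGRDGGGCVTTTABGKCGCA), then reverse for 5'→3'.

5'-ACGCKGBATTTVCGGGDRGMCHRGCAHCG-3'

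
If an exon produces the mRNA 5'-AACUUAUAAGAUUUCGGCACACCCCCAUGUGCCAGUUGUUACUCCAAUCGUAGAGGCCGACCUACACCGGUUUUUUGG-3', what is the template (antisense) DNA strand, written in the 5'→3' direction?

Replace U with T to get the coding DNA strand: AACTTATAAGATTTCGGCACACCCCCATGTGCCAGTTGTTACTCCAATCGTAGAGGCCGACCTACACCGGTTTTTTGG. The template strand is its reverse complement (complement TTGAATATTCTAAAGCCGTGTGGGGGTACACGGTCAACAATGAGGTTAGCATCTCCGGCTGGATGTGGCCAAAAAACC, then reverse).

5'-CCAAAAAACCGGTGTAGGTCGGCCTCTACGATTGGAGTAACAACTGGCACATGGGGGTGTGCCGAAATCTTATAAGTT-3'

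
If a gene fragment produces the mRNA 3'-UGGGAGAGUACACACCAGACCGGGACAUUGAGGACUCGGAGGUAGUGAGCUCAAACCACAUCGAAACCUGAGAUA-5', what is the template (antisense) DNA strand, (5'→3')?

5'-ACCCTCTCATGTGTGGTCTGGCCCTGTAACTCCTGAGCCTCCATCACTCGAGTTTGGTGTAGCTTTGGACTCTAT-3'

Written 5'→3' the mRNA is AUAGAGUCCAAAGCUACACCAAACUCGAGUGAUGGAGGCUCAGGAGUUACAGGGCCAGACCACACAUGAGAGGGU, so the coding DNA strand is ATAGAGTCCAAAGCTACACCAAACTCGAGTGATGGAGGCTCAGGAGTTACAGGGCCAGACCACACATGAGAGGGT. The template is its reverse complement.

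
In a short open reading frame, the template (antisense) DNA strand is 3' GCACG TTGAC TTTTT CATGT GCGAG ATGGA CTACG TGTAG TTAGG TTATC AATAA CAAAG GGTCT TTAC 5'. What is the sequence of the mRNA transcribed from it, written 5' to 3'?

5'-CGUGCAACUGAAAAAGUACACGCUCUACCUGAUGCACAUCAAUCCAAUAGUUAUUGUUUCCCAGAAAUG-3'

Reading the template 3'→5' as shown, RNA polymerase pairs each base (A→U, T→A, G↔C) to build mRNA 5'→3' directly.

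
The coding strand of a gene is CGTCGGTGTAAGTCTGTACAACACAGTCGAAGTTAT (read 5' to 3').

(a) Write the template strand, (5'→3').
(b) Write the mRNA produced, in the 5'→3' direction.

(a) 5'-ATAACTTCGACTGTGTTGTACAGACTTACACCGACG-3'
(b) 5'-CGUCGGUGUAAGUCUGUACAACACAGUCGAAGUUAU-3'

(a) The template strand is the reverse complement of the coding strand: complement GCAGCCACATTCAGACATGTTGTGTCAGCTTCAATA, then reverse.
(b) mRNA matches the coding strand with T→U.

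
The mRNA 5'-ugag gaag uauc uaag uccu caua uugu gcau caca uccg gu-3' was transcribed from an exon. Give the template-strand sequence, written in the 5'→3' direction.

Replace U with T to get the coding DNA strand: TGAGGAAGTATCTAAGTCCTCATATTGTGCATCACATCCGGT. The template strand is its reverse complement (complement ACTCCTTCATAGATTCAGGAGTATAACACGTAGTGTAGGCCA, then reverse).

5′-ACCGGATGTGATGCACAATATGAGGACTTAGATACTTCCTCA-3′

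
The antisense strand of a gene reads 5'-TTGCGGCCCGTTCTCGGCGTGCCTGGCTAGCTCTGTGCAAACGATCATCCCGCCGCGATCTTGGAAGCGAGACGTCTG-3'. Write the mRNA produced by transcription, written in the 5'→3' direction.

The mRNA has the sequence of the coding strand (reverse complement of the template) with T→U. Reverse complement of TTGCGGCCCGTTCTCGGCGTGCCTGGCTAGCTCTGTGCAAACGATCATCCCGCCGCGATCTTGGAAGCGAGACGTCTG is CAGACGTCTCGCTTCCAAGATCGCGGCGGGATGATCGTTTGCACAGAGCTAGCCAGGCACGCCGAGAACGGGCCGCAA; then T→U.

5′-CAGACGUCUCGCUUCCAAGAUCGCGGCGGGAUGAUCGUUUGCACAGAGCUAGCCAGGCACGCCGAGAACGGGCCGCAA-3′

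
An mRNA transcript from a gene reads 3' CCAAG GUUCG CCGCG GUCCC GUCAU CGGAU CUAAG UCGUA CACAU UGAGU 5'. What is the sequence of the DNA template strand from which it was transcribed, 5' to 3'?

Written 5'→3' the mRNA is UGAGUUACACAUGCUGAAUCUAGGCUACUGCCCUGGCGCCGCUUGGAACC, so the coding DNA strand is TGAGTTACACATGCTGAATCTAGGCTACTGCCCTGGCGCCGCTTGGAACC. The template is its reverse complement.

5'-GGTTCCAAGCGGCGCCAGGGCAGTAGCCTAGATTCAGCATGTGTAACTCA-3'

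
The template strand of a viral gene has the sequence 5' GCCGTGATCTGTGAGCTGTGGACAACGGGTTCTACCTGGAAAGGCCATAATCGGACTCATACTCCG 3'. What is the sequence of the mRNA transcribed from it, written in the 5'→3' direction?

5′-CGGAGUAUGAGUCCGAUUAUGGCCUUUCCAGGUAGAACCCGUUGUCCACAGCUCACAGAUCACGGC-3′

The mRNA has the sequence of the coding strand (reverse complement of the template) with T→U. Reverse complement of GCCGTGATCTGTGAGCTGTGGACAACGGGTTCTACCTGGAAAGGCCATAATCGGACTCATACTCCG is CGGAGTATGAGTCCGATTATGGCCTTTCCAGGTAGAACCCGTTGTCCACAGCTCACAGATCACGGC; then T→U.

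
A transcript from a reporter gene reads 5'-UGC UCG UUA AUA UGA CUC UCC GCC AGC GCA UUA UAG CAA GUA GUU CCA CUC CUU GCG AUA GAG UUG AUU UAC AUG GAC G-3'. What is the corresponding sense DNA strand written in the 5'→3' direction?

The coding DNA strand has the same 5'→3' sequence as the mRNA with U replaced by T.

5'-TGCTCGTTAATATGACTCTCCGCCAGCGCATTATAGCAAGTAGTTCCACTCCTTGCGATAGAGTTGATTTACATGGACG-3'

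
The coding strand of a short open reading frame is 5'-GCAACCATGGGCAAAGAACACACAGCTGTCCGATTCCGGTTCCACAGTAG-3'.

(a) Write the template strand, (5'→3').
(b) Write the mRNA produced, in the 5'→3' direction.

(a) The template strand is the reverse complement of the coding strand: complement CGTTGGTACCCGTTTCTTGTGTGTCGACAGGCTAAGGCCAAGGTGTCATC, then reverse.
(b) mRNA matches the coding strand with T→U.

(a) 5′-CTACTGTGGAACCGGAATCGGACAGCTGTGTGTTCTTTGCCCATGGTTGC-3′
(b) 5'-GCAACCAUGGGCAAAGAACACACAGCUGUCCGAUUCCGGUUCCACAGUAG-3'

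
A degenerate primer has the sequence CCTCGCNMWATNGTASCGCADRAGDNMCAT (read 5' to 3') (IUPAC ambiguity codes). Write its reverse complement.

5'-ATGKNHCTYHTGCGSTACNATWKNGCGAGG-3'

Standard pairs A↔T, G↔C; ambiguity codes pair R↔Y, M↔K, W↔W, S↔S, D↔H, N↔N. Complement (GGAGCGNKWTANCATSGCGTHYTCHNKGTA), then reverse for 5'→3'.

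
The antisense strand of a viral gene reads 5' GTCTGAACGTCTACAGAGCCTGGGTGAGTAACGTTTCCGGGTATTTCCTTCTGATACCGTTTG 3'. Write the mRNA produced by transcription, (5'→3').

5'-CAAACGGUAUCAGAAGGAAAUACCCGGAAACGUUACUCACCCAGGCUCUGUAGACGUUCAGAC-3'

RNA polymerase reads the template 3'→5' and synthesizes mRNA 5'→3' by base-pairing (A→U, T→A, G↔C). The complement of the template is CAGACTTGCAGATGTCTCGGACCCACTCATTGCAAAGGCCCATAAAGGAAGACTATGGCAAAC; antiparallel, so 5'→3' the coding strand is CAAACGGTATCAGAAGGAAATACCCGGAAACGTTACTCACCCAGGCTCTGTAGACGTTCAGAC. Replace T with U for the mRNA.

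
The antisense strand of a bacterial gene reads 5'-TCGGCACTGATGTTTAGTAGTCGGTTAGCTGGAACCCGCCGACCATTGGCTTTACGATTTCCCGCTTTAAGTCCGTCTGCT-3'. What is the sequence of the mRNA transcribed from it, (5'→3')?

RNA polymerase reads the template 3'→5' and synthesizes mRNA 5'→3' by base-pairing (A→U, T→A, G↔C). The complement of the template is AGCCGTGACTACAAATCATCAGCCAATCGACCTTGGGCGGCTGGTAACCGAAATGCTAAAGGGCGAAATTCAGGCAGACGA; antiparallel, so 5'→3' the coding strand is AGCAGACGGACTTAAAGCGGGAAATCGTAAAGCCAATGGTCGGCGGGTTCCAGCTAACCGACTACTAAACATCAGTGCCGA. Replace T with U for the mRNA.

5'-AGCAGACGGACUUAAAGCGGGAAAUCGUAAAGCCAAUGGUCGGCGGGUUCCAGCUAACCGACUACUAAACAUCAGUGCCGA-3'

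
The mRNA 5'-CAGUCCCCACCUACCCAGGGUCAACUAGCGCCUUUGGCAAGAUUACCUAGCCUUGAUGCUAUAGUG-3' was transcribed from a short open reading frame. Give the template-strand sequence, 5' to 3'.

Replace U with T to get the coding DNA strand: CAGTCCCCACCTACCCAGGGTCAACTAGCGCCTTTGGCAAGATTACCTAGCCTTGATGCTATAGTG. The template strand is its reverse complement (complement GTCAGGGGTGGATGGGTCCCAGTTGATCGCGGAAACCGTTCTAATGGATCGGAACTACGATATCAC, then reverse).

5′-CACTATAGCATCAAGGCTAGGTAATCTTGCCAAAGGCGCTAGTTGACCCTGGGTAGGTGGGGACTG-3′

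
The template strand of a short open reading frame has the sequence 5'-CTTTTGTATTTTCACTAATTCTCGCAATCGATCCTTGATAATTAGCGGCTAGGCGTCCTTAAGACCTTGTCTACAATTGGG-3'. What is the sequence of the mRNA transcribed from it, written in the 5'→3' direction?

The mRNA has the sequence of the coding strand (reverse complement of the template) with T→U. Reverse complement of CTTTTGTATTTTCACTAATTCTCGCAATCGATCCTTGATAATTAGCGGCTAGGCGTCCTTAAGACCTTGTCTACAATTGGG is CCCAATTGTAGACAAGGTCTTAAGGACGCCTAGCCGCTAATTATCAAGGATCGATTGCGAGAATTAGTGAAAATACAAAAG; then T→U.

5'-CCCAAUUGUAGACAAGGUCUUAAGGACGCCUAGCCGCUAAUUAUCAAGGAUCGAUUGCGAGAAUUAGUGAAAAUACAAAAG-3'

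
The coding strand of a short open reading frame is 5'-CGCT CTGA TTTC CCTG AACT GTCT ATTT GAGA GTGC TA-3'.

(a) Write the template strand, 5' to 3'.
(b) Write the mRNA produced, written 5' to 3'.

(a) 5'-TAGCACTCTCAAATAGACAGTTCAGGGAAATCAGAGCG-3'
(b) 5'-CGCUCUGAUUUCCCUGAACUGUCUAUUUGAGAGUGCUA-3'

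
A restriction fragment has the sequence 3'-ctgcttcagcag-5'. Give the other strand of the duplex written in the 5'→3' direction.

5'-GACGAAGTCGTC-3'

The strand is given 3'→5', so its complement runs 5'→3' in the same left-to-right order: pair each base A↔T, G↔C.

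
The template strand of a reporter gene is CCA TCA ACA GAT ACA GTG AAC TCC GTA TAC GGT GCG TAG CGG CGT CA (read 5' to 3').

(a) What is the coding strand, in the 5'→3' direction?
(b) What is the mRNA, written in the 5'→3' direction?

(a) The coding strand is the reverse complement of the template: complement GGTAGTTGTCTATGTCACTTGAGGCATATGCCACGCATCGCCGCAGT, then reverse.
(b) mRNA has the coding-strand sequence with T→U.

(a) 5'-TGACGCCGCTACGCACCGTATACGGAGTTCACTGTATCTGTTGATGG-3'
(b) 5′-UGACGCCGCUACGCACCGUAUACGGAGUUCACUGUAUCUGUUGAUGG-3′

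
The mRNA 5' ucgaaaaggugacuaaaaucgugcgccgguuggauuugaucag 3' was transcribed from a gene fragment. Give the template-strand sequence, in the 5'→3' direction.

5'-CTGATCAAATCCAACCGGCGCACGATTTTAGTCACCTTTTCGA-3'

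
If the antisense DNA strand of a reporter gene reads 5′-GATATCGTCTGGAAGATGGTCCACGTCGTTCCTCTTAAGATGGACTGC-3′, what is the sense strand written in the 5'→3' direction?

The coding strand is complementary and antiparallel to the template: take the complement (A↔T, G↔C) and reverse.

5'-GCAGTCCATCTTAAGAGGAACGACGTGGACCATCTTCCAGACGATATC-3'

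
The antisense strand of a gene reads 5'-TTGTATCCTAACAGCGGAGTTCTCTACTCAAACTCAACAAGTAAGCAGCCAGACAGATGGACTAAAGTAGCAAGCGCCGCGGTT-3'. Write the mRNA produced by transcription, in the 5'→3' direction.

5'-AACCGCGGCGCUUGCUACUUUAGUCCAUCUGUCUGGCUGCUUACUUGUUGAGUUUGAGUAGAGAACUCCGCUGUUAGGAUACAA-3'

The mRNA has the sequence of the coding strand (reverse complement of the template) with T→U. Reverse complement of TTGTATCCTAACAGCGGAGTTCTCTACTCAAACTCAACAAGTAAGCAGCCAGACAGATGGACTAAAGTAGCAAGCGCCGCGGTT is AACCGCGGCGCTTGCTACTTTAGTCCATCTGTCTGGCTGCTTACTTGTTGAGTTTGAGTAGAGAACTCCGCTGTTAGGATACAA; then T→U.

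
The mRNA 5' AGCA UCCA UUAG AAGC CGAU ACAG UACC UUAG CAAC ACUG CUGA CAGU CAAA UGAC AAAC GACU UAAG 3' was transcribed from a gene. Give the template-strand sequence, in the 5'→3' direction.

5′-CTTAAGTCGTTTGTCATTTGACTGTCAGCAGTGTTGCTAAGGTACTGTATCGGCTTCTAATGGATGCT-3′

Replace U with T to get the coding DNA strand: AGCATCCATTAGAAGCCGATACAGTACCTTAGCAACACTGCTGACAGTCAAATGACAAACGACTTAAG. The template strand is its reverse complement (complement TCGTAGGTAATCTTCGGCTATGTCATGGAATCGTTGTGACGACTGTCAGTTTACTGTTTGCTGAATTC, then reverse).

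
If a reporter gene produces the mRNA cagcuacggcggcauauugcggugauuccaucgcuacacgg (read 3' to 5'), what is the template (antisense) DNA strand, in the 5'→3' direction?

5′-GTCGATGCCGCCGTATAACGCCACTAAGGTAGCGATGTGCC-3′

Written 5'→3' the mRNA is GGCACAUCGCUACCUUAGUGGCGUUAUACGGCGGCAUCGAC, so the coding DNA strand is GGCACATCGCTACCTTAGTGGCGTTATACGGCGGCATCGAC. The template is its reverse complement.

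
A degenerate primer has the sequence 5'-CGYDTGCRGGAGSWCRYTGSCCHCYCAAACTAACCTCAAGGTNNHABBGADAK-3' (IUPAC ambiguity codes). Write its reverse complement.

5'-MTHTCVVTDNNACCTTGAGGTTAGTTTGRGDGGSCARYGWSCTCCYGCAHRCG-3'

Standard pairs A↔T, G↔C; ambiguity codes pair R↔Y, K↔M, W↔W, S↔S, B↔V, D↔H, N↔N. Complement (GCRHACGYCCTCSWGYRACSGGDGRGTTTGATTGGAGTTCCANNDTVVCTHTM), then reverse for 5'→3'.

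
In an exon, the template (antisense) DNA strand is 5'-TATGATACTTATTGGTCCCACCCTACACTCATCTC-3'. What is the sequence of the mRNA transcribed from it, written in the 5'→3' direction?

5′-GAGAUGAGUGUAGGGUGGGACCAAUAAGUAUCAUA-3′

The mRNA has the sequence of the coding strand (reverse complement of the template) with T→U. Reverse complement of TATGATACTTATTGGTCCCACCCTACACTCATCTC is GAGATGAGTGTAGGGTGGGACCAATAAGTATCATA; then T→U.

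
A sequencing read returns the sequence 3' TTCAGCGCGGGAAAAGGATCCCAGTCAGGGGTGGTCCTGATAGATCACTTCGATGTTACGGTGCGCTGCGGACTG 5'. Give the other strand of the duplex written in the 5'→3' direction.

5'-AAGTCGCGCCCTTTTCCTAGGGTCAGTCCCCACCAGGACTATCTAGTGAAGCTACAATGCCACGCGACGCCTGAC-3'

The strand is given 3'→5', so its complement runs 5'→3' in the same left-to-right order: pair each base A↔T, G↔C.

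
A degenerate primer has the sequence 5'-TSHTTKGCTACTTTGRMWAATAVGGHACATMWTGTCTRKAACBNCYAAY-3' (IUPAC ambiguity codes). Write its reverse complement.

Standard pairs A↔T, G↔C; ambiguity codes pair R↔Y, M↔K, W↔W, S↔S, B↔V, H↔D, N↔N. Complement (ASDAAMCGATGAAACYKWTTATBCCDTGTAKWACAGAYMTTGVNGRTTR), then reverse for 5'→3'.

5′-RTTRGNVGTTMYAGACAWKATGTDCCBTATTWKYCAAAGTAGCMAADSA-3′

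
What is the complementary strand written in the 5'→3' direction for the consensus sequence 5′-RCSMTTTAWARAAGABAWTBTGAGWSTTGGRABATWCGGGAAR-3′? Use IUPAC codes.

5'-YTTCCCGWATVTYCCAASWCTCAVAWTVTCTTYTWTAAAKSGY-3'

Standard pairs A↔T, G↔C; ambiguity codes pair R↔Y, M↔K, W↔W, S↔S, B↔V. Complement (YGSKAAATWTYTTCTVTWAVACTCWSAACCYTVTAWGCCCTTY), then reverse for 5'→3'.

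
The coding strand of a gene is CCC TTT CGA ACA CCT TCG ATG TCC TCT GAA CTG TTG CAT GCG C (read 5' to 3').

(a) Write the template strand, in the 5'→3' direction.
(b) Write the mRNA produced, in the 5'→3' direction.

(a) 5'-GCGCATGCAACAGTTCAGAGGACATCGAAGGTGTTCGAAAGGG-3'
(b) 5'-CCCUUUCGAACACCUUCGAUGUCCUCUGAACUGUUGCAUGCGC-3'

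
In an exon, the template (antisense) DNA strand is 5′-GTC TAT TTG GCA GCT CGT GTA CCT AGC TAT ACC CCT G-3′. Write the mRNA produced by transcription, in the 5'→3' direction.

5'-CAGGGGUAUAGCUAGGUACACGAGCUGCCAAAUAGAC-3'

The mRNA has the sequence of the coding strand (reverse complement of the template) with T→U. Reverse complement of GTCTATTTGGCAGCTCGTGTACCTAGCTATACCCCTG is CAGGGGTATAGCTAGGTACACGAGCTGCCAAATAGAC; then T→U.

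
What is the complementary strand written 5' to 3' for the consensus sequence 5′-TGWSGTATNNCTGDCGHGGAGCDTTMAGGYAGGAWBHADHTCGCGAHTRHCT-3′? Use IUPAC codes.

5′-AGDYADTCGCGADHTDVWTCCTRCCTKAAHGCTCCDCGHCAGNNATACSWCA-3′

Standard pairs A↔T, G↔C; ambiguity codes pair R↔Y, M↔K, W↔W, S↔S, B↔V, D↔H, N↔N. Complement (ACWSCATANNGACHGCDCCTCGHAAKTCCRTCCTWVDTHDAGCGCTDAYDGA), then reverse for 5'→3'.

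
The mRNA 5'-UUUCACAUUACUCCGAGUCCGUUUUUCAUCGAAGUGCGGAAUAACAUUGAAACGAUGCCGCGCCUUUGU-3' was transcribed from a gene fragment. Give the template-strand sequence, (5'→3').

Replace U with T to get the coding DNA strand: TTTCACATTACTCCGAGTCCGTTTTTCATCGAAGTGCGGAATAACATTGAAACGATGCCGCGCCTTTGT. The template strand is its reverse complement (complement AAAGTGTAATGAGGCTCAGGCAAAAAGTAGCTTCACGCCTTATTGTAACTTTGCTACGGCGCGGAAACA, then reverse).

5'-ACAAAGGCGCGGCATCGTTTCAATGTTATTCCGCACTTCGATGAAAAACGGACTCGGAGTAATGTGAAA-3'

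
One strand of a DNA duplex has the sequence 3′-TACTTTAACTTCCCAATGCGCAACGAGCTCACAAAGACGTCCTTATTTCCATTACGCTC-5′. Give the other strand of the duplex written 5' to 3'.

5'-ATGAAATTGAAGGGTTACGCGTTGCTCGAGTGTTTCTGCAGGAATAAAGGTAATGCGAG-3'

The strand is given 3'→5', so its complement runs 5'→3' in the same left-to-right order: pair each base A↔T, G↔C.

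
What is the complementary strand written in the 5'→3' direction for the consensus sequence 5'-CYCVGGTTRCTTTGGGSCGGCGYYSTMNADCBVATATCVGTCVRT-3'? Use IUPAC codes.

Standard pairs A↔T, G↔C; ambiguity codes pair R↔Y, M↔K, S↔S, B↔V, D↔H, N↔N. Complement (GRGBCCAAYGAAACCCSGCCGCRRSAKNTHGVBTATAGBCAGBYA), then reverse for 5'→3'.

5'-AYBGACBGATATBVGHTNKASRRCGCCGSCCCAAAGYAACCBGRG-3'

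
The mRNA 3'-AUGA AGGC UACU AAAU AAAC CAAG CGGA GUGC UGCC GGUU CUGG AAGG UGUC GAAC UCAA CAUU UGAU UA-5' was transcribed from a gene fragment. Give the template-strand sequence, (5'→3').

5'-TACTTCCGATGATTTATTTGGTTCGCCTCACGACGGCCAAGACCTTCCACAGCTTGAGTTGTAAACTAAT-3'

Written 5'→3' the mRNA is AUUAGUUUACAACUCAAGCUGUGGAAGGUCUUGGCCGUCGUGAGGCGAACCAAAUAAAUCAUCGGAAGUA, so the coding DNA strand is ATTAGTTTACAACTCAAGCTGTGGAAGGTCTTGGCCGTCGTGAGGCGAACCAAATAAATCATCGGAAGTA. The template is its reverse complement.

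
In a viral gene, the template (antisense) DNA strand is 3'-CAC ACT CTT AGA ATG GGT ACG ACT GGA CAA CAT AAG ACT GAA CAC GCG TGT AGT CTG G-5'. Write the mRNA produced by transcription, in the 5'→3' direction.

5'-GUGUGAGAAUCUUACCCAUGCUGACCUGUUGUAUUCUGACUUGUGCGCACAUCAGACC-3'

Reading the template 3'→5' as shown, RNA polymerase pairs each base (A→U, T→A, G↔C) to build mRNA 5'→3' directly.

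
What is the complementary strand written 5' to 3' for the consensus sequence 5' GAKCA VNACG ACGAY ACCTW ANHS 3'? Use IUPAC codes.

Standard pairs A↔T, G↔C; ambiguity codes pair Y↔R, K↔M, W↔W, S↔S, H↔D, V↔B, N↔N. Complement (CTMGTBNTGCTGCTRTGGAWTNDS), then reverse for 5'→3'.

5′-SDNTWAGGTRTCGTCGTNBTGMTC-3′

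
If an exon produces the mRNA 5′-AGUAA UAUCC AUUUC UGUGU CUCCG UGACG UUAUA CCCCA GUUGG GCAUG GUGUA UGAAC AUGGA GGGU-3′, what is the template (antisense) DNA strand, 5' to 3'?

Replace U with T to get the coding DNA strand: AGTAATATCCATTTCTGTGTCTCCGTGACGTTATACCCCAGTTGGGCATGGTGTATGAACATGGAGGGT. The template strand is its reverse complement (complement TCATTATAGGTAAAGACACAGAGGCACTGCAATATGGGGTCAACCCGTACCACATACTTGTACCTCCCA, then reverse).

5'-ACCCTCCATGTTCATACACCATGCCCAACTGGGGTATAACGTCACGGAGACACAGAAATGGATATTACT-3'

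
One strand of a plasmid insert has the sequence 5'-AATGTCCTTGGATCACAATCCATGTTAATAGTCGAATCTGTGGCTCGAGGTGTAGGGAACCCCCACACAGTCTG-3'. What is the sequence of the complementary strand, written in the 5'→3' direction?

5'-CAGACTGTGTGGGGGTTCCCTACACCTCGAGCCACAGATTCGACTATTAACATGGATTGTGATCCAAGGACATT-3'

The complement of AATGTCCTTGGATCACAATCCATGTTAATAGTCGAATCTGTGGCTCGAGGTGTAGGGAACCCCCACACAGTCTG is TTACAGGAACCTAGTGTTAGGTACAATTATCAGCTTAGACACCGAGCTCCACATCCCTTGGGGGTGTGTCAGAC (A↔T, G↔C). DNA strands are antiparallel, so the complementary strand runs 3'→5'; reversing gives the 5'→3' form.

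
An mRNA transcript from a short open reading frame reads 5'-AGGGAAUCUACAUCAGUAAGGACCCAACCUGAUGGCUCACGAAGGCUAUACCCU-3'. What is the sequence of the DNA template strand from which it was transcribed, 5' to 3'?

5'-AGGGTATAGCCTTCGTGAGCCATCAGGTTGGGTCCTTACTGATGTAGATTCCCT-3'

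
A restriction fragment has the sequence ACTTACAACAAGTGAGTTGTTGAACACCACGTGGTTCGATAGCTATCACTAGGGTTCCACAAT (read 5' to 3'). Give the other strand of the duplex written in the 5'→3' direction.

5'-ATTGTGGAACCCTAGTGATAGCTATCGAACCACGTGGTGTTCAACAACTCACTTGTTGTAAGT-3'

Pairing A↔T and G↔C gives TGAATGTTGTTCACTCAACAACTTGTGGTGCACCAAGCTATCGATAGTGATCCCAAGGTGTTA, running 3'→5'. Reverse for the 5'→3' convention.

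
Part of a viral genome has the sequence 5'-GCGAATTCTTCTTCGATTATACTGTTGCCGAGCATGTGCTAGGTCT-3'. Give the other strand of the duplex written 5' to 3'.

5'-AGACCTAGCACATGCTCGGCAACAGTATAATCGAAGAAGAATTCGC-3'

The complement of GCGAATTCTTCTTCGATTATACTGTTGCCGAGCATGTGCTAGGTCT is CGCTTAAGAAGAAGCTAATATGACAACGGCTCGTACACGATCCAGA (A↔T, G↔C). DNA strands are antiparallel, so the complementary strand runs 3'→5'; reversing gives the 5'→3' form.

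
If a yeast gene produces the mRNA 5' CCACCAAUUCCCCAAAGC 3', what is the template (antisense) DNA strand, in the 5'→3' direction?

5'-GCTTTGGGGAATTGGTGG-3'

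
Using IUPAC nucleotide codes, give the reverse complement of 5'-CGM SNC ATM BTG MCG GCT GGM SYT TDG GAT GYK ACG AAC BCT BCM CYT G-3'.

5'-CARGKGVAGVGTTCGTMRCATCCHAARSKCCAGCCGKCAVKATGNSKCG-3'

Standard pairs A↔T, G↔C; ambiguity codes pair Y↔R, M↔K, S↔S, B↔V, D↔H, N↔N. Complement (GCKSNGTAKVACKGCCGACCKSRAAHCCTACRMTGCTTGVGAVGKGRAC), then reverse for 5'→3'.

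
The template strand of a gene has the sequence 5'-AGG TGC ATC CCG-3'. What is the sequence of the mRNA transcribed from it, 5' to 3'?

5'-CGGGAUGCACCU-3'

The mRNA has the sequence of the coding strand (reverse complement of the template) with T→U. Reverse complement of AGGTGCATCCCG is CGGGATGCACCT; then T→U.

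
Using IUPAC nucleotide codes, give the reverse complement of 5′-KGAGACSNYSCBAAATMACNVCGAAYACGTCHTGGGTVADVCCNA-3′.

5'-TNGGBHTBACCCADGACGTRTTCGBNGTKATTTVGSRNSGTCTCM-3'

Standard pairs A↔T, G↔C; ambiguity codes pair Y↔R, M↔K, S↔S, B↔V, D↔H, N↔N. Complement (MCTCTGSNRSGVTTTAKTGNBGCTTRTGCAGDACCCABTHBGGNT), then reverse for 5'→3'.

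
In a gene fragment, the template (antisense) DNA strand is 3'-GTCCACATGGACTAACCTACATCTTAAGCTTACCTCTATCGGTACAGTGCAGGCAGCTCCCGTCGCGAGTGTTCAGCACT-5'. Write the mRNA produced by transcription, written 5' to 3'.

Reading the template 3'→5' as shown, RNA polymerase pairs each base (A→U, T→A, G↔C) to build mRNA 5'→3' directly.

5'-CAGGUGUACCUGAUUGGAUGUAGAAUUCGAAUGGAGAUAGCCAUGUCACGUCCGUCGAGGGCAGCGCUCACAAGUCGUGA-3'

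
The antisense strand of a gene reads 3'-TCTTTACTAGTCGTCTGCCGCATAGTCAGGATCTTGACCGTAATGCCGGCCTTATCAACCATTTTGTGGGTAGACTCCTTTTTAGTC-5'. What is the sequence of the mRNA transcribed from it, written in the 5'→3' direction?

Reading the template 3'→5' as shown, RNA polymerase pairs each base (A→U, T→A, G↔C) to build mRNA 5'→3' directly.

5'-AGAAAUGAUCAGCAGACGGCGUAUCAGUCCUAGAACUGGCAUUACGGCCGGAAUAGUUGGUAAAACACCCAUCUGAGGAAAAAUCAG-3'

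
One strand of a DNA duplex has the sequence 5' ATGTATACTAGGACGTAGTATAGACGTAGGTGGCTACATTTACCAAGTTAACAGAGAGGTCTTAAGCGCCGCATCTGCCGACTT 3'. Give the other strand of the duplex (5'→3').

The complement of ATGTATACTAGGACGTAGTATAGACGTAGGTGGCTACATTTACCAAGTTAACAGAGAGGTCTTAAGCGCCGCATCTGCCGACTT is TACATATGATCCTGCATCATATCTGCATCCACCGATGTAAATGGTTCAATTGTCTCTCCAGAATTCGCGGCGTAGACGGCTGAA (A↔T, G↔C). DNA strands are antiparallel, so the complementary strand runs 3'→5'; reversing gives the 5'→3' form.

5'-AAGTCGGCAGATGCGGCGCTTAAGACCTCTCTGTTAACTTGGTAAATGTAGCCACCTACGTCTATACTACGTCCTAGTATACAT-3'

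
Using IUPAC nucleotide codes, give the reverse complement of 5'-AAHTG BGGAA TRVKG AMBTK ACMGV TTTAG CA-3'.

Standard pairs A↔T, G↔C; ambiguity codes pair R↔Y, M↔K, B↔V, H↔D. Complement (TTDACVCCTTAYBMCTKVAMTGKCBAAATCGT), then reverse for 5'→3'.

5'-TGCTAAABCKGTMAVKTCMBYATTCCVCADTT-3'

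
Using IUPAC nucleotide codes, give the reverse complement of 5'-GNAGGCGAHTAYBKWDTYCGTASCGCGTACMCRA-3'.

5'-TYGKGTACGCGSTACGRAHWMVRTADTCGCCTNC-3'

Standard pairs A↔T, G↔C; ambiguity codes pair R↔Y, M↔K, W↔W, S↔S, B↔V, D↔H, N↔N. Complement (CNTCCGCTDATRVMWHARGCATSGCGCATGKGYT), then reverse for 5'→3'.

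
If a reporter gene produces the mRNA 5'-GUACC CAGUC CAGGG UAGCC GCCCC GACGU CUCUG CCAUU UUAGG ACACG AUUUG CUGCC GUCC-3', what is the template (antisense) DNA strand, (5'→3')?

Replace U with T to get the coding DNA strand: GTACCCAGTCCAGGGTAGCCGCCCCGACGTCTCTGCCATTTTAGGACACGATTTGCTGCCGTCC. The template strand is its reverse complement (complement CATGGGTCAGGTCCCATCGGCGGGGCTGCAGAGACGGTAAAATCCTGTGCTAAACGACGGCAGG, then reverse).

5'-GGACGGCAGCAAATCGTGTCCTAAAATGGCAGAGACGTCGGGGCGGCTACCCTGGACTGGGTAC-3'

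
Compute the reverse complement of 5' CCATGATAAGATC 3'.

5′-GATCTTATCATGG-3′

Complement each base (A↔T, G↔C): GGTACTATTCTAG. Then reverse.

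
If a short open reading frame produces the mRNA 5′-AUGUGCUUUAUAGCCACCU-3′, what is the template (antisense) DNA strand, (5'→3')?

Replace U with T to get the coding DNA strand: ATGTGCTTTATAGCCACCT. The template strand is its reverse complement (complement TACACGAAATATCGGTGGA, then reverse).

5'-AGGTGGCTATAAAGCACAT-3'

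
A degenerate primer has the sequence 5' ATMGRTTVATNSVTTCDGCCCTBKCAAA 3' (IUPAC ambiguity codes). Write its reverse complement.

Standard pairs A↔T, G↔C; ambiguity codes pair R↔Y, M↔K, S↔S, B↔V, D↔H, N↔N. Complement (TAKCYAABTANSBAAGHCGGGAVMGTTT), then reverse for 5'→3'.

5'-TTTGMVAGGGCHGAABSNATBAAYCKAT-3'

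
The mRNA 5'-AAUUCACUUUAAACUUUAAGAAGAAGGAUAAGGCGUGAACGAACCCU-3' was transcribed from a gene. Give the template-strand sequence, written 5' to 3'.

5'-AGGGTTCGTTCACGCCTTATCCTTCTTCTTAAAGTTTAAAGTGAATT-3'

Replace U with T to get the coding DNA strand: AATTCACTTTAAACTTTAAGAAGAAGGATAAGGCGTGAACGAACCCT. The template strand is its reverse complement (complement TTAAGTGAAATTTGAAATTCTTCTTCCTATTCCGCACTTGCTTGGGA, then reverse).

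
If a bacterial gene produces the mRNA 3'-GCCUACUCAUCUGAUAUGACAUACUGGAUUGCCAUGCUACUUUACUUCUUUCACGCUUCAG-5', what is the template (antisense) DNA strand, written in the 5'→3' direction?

Written 5'→3' the mRNA is GACUUCGCACUUUCUUCAUUUCAUCGUACCGUUAGGUCAUACAGUAUAGUCUACUCAUCCG, so the coding DNA strand is GACTTCGCACTTTCTTCATTTCATCGTACCGTTAGGTCATACAGTATAGTCTACTCATCCG. The template is its reverse complement.

5'-CGGATGAGTAGACTATACTGTATGACCTAACGGTACGATGAAATGAAGAAAGTGCGAAGTC-3'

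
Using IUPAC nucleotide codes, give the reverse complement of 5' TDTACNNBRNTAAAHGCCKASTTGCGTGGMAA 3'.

5'-TTKCCACGCAASTMGGCDTTTANYVNNGTAHA-3'

Standard pairs A↔T, G↔C; ambiguity codes pair R↔Y, M↔K, S↔S, B↔V, D↔H, N↔N. Complement (AHATGNNVYNATTTDCGGMTSAACGCACCKTT), then reverse for 5'→3'.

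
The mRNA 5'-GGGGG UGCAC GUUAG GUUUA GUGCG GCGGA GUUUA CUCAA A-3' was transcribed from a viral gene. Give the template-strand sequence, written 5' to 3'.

5'-TTTGAGTAAACTCCGCCGCACTAAACCTAACGTGCACCCCC-3'

Replace U with T to get the coding DNA strand: GGGGGTGCACGTTAGGTTTAGTGCGGCGGAGTTTACTCAAA. The template strand is its reverse complement (complement CCCCCACGTGCAATCCAAATCACGCCGCCTCAAATGAGTTT, then reverse).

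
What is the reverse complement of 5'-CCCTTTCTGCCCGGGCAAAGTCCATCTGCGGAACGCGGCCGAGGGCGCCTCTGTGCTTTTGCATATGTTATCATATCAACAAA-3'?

Complement each base (A↔T, G↔C): GGGAAAGACGGGCCCGTTTCAGGTAGACGCCTTGCGCCGGCTCCCGCGGAGACACGAAAACGTATACAATAGTATAGTTGTTT. Then reverse.

5′-TTTGTTGATATGATAACATATGCAAAAGCACAGAGGCGCCCTCGGCCGCGTTCCGCAGATGGACTTTGCCCGGGCAGAAAGGG-3′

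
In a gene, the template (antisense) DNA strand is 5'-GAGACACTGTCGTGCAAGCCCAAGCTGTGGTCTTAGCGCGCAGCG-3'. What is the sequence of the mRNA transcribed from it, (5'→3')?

The mRNA has the sequence of the coding strand (reverse complement of the template) with T→U. Reverse complement of GAGACACTGTCGTGCAAGCCCAAGCTGTGGTCTTAGCGCGCAGCG is CGCTGCGCGCTAAGACCACAGCTTGGGCTTGCACGACAGTGTCTC; then T→U.

5'-CGCUGCGCGCUAAGACCACAGCUUGGGCUUGCACGACAGUGUCUC-3'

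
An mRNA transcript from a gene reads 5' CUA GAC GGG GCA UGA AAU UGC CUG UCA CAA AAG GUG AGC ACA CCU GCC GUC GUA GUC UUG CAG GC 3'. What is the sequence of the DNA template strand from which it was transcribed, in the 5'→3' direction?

Replace U with T to get the coding DNA strand: CTAGACGGGGCATGAAATTGCCTGTCACAAAAGGTGAGCACACCTGCCGTCGTAGTCTTGCAGGC. The template strand is its reverse complement (complement GATCTGCCCCGTACTTTAACGGACAGTGTTTTCCACTCGTGTGGACGGCAGCATCAGAACGTCCG, then reverse).

5′-GCCTGCAAGACTACGACGGCAGGTGTGCTCACCTTTTGTGACAGGCAATTTCATGCCCCGTCTAG-3′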